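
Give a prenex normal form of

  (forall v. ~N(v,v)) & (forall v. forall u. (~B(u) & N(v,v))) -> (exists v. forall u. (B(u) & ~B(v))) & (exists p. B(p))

exists v. exists a. exists u. exists q. forall x1. exists p. (N(v,v) | B(u) | ~N(a,a) | B(x1) & ~B(q) & B(p))

Rewrite implications/biconditionals: A → B as ¬A ∨ B.
  ~((forall v. ~N(v,v)) & (forall v. forall u. (~B(u) & N(v,v)))) | (exists v. forall u. (B(u) & ~B(v))) & (exists p. B(p))
Push ¬ through the quantifiers and connectives to reach negation normal form:
  (exists v. N(v,v)) | (exists v. exists u. (B(u) | ~N(v,v))) | (exists v. forall u. (B(u) & ~B(v))) & (exists p. B(p))
Give each quantifier a distinct variable: v↦a, v↦q, u↦x1.
  (exists v. N(v,v)) | (exists a. exists u. (B(u) | ~N(a,a))) | (exists q. forall x1. (B(x1) & ~B(q))) & (exists p. B(p))
Extract every quantifier outward, since the variables are now distinct and don't occur free across branches:
  exists v. exists a. exists u. exists q. forall x1. exists p. (N(v,v) | B(u) | ~N(a,a) | B(x1) & ~B(q) & B(p))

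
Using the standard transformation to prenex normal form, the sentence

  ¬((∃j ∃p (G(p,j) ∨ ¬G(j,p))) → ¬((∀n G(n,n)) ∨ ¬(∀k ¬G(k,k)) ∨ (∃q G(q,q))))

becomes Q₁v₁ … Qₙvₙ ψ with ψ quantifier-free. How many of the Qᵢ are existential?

Rewrite implications/biconditionals: A → B as ¬A ∨ B.
  ¬(¬(∃j ∃p (G(p,j) ∨ ¬G(j,p))) ∨ ¬((∀n G(n,n)) ∨ ¬(∀k ¬G(k,k)) ∨ (∃q G(q,q))))
Push ¬ through the quantifiers and connectives to reach negation normal form:
  (∃j ∃p (G(p,j) ∨ ¬G(j,p))) ∧ ((∀n G(n,n)) ∨ (∃k G(k,k)) ∨ (∃q G(q,q)))
Extract every quantifier outward, since the variables are now distinct and don't occur free across branches:
  ∃j ∃p ∀n ∃k ∃q ((G(p,j) ∨ ¬G(j,p)) ∧ (G(n,n) ∨ G(k,k) ∨ G(q,q)))
The prefix is ∃j ∃p ∀n ∃k ∃q: 1 universal, 4 existential.

4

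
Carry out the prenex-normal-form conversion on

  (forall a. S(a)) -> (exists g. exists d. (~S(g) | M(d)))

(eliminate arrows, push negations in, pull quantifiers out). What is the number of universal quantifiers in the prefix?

0

Rewrite implications/biconditionals: A → B as ¬A ∨ B.
  ~(forall a. S(a)) | (exists g. exists d. (~S(g) | M(d)))
Move each ¬ inward, flipping quantifiers it crosses:
  (exists a. ~S(a)) | (exists g. exists d. (~S(g) | M(d)))
All bound variables are already distinct, so no renaming is needed.
Finally move all quantifiers to the prefix:
  exists a. exists g. exists d. (~S(a) | ~S(g) | M(d))
The prefix is exists a exists g exists d: 0 universal, 3 existential.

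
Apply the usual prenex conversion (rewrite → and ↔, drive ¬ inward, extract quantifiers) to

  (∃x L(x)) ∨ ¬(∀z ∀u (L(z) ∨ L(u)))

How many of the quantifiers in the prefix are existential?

3

Move each ¬ inward, flipping quantifiers it crosses:
  (∃x L(x)) ∨ (∃z ∃u (¬L(z) ∧ ¬L(u)))
All bound variables are already distinct, so no renaming is needed.
Pull the quantifiers to the front (each side's bound variable is not free in the other side):
  ∃x ∃z ∃u (L(x) ∨ ¬L(z) ∧ ¬L(u))
The prefix is ∃x ∃z ∃u: 0 universal, 3 existential.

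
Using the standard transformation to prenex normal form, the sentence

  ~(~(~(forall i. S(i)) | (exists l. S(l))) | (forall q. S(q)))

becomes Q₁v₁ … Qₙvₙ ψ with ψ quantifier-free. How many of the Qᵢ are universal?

Push ¬ through the quantifiers and connectives to reach negation normal form:
  ((exists i. ~S(i)) | (exists l. S(l))) & (exists q. ~S(q))
All bound variables are already distinct, so no renaming is needed.
Finally move all quantifiers to the prefix:
  exists i. exists l. exists q. ((~S(i) | S(l)) & ~S(q))
The prefix is exists i exists l exists q: 0 universal, 3 existential.

0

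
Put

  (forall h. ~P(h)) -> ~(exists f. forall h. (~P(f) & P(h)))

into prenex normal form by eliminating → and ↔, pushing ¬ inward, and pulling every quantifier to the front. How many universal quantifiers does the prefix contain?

1

Rewrite implications/biconditionals: A → B as ¬A ∨ B.
  ~(forall h. ~P(h)) | ~(exists f. forall h. (~P(f) & P(h)))
Drive negations inward (¬∀x A ≡ ∃x ¬A, ¬∃x A ≡ ∀x ¬A, De Morgan for ∧/∨):
  (exists h. P(h)) | (forall f. exists h. (P(f) | ~P(h)))
Give each quantifier a distinct variable: h↦w1.
  (exists h. P(h)) | (forall f. exists w1. (P(f) | ~P(w1)))
Finally move all quantifiers to the prefix:
  exists h. forall f. exists w1. (P(h) | P(f) | ~P(w1))
The prefix is exists h forall f exists w1: 1 universal, 2 existential.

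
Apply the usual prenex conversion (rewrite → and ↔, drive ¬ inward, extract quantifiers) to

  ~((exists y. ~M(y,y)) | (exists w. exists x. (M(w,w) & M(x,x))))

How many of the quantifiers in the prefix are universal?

3

Drive negations inward (¬∀x A ≡ ∃x ¬A, ¬∃x A ≡ ∀x ¬A, De Morgan for ∧/∨):
  (forall y. M(y,y)) & (forall w. forall x. (~M(w,w) | ~M(x,x)))
All bound variables are already distinct, so no renaming is needed.
Extract every quantifier outward, since the variables are now distinct and don't occur free across branches:
  forall y. forall w. forall x. (M(y,y) & (~M(w,w) | ~M(x,x)))
The prefix is forall y forall w forall x: 3 universal, 0 existential.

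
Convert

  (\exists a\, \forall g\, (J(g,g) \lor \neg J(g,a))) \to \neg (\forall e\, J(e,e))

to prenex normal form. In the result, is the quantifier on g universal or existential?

existential

Rewrite implications/biconditionals: A → B as ¬A ∨ B.
  \neg (\exists a\, \forall g\, (J(g,g) \lor \neg J(g,a))) \lor \neg (\forall e\, J(e,e))
Drive negations inward (¬∀x A ≡ ∃x ¬A, ¬∃x A ≡ ∀x ¬A, De Morgan for ∧/∨):
  (\forall a\, \exists g\, (\neg J(g,g) \land J(g,a))) \lor (\exists e\, \neg J(e,e))
All bound variables are already distinct, so no renaming is needed.
Finally move all quantifiers to the prefix:
  \forall a\, \exists g\, \exists e\, (\neg J(g,g) \land J(g,a) \lor \neg J(e,e))
The quantifier \forall g sits under an odd number of negations (counting the antecedent side of each →), so it flips to \exists g.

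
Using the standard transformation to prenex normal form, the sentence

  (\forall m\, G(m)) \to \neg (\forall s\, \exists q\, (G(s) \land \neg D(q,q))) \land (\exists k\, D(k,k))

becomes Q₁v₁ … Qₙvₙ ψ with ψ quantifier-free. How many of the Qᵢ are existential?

First replace A → B with ¬A ∨ B.
  \neg (\forall m\, G(m)) \lor \neg (\forall s\, \exists q\, (G(s) \land \neg D(q,q))) \land (\exists k\, D(k,k))
Move each ¬ inward, flipping quantifiers it crosses:
  (\exists m\, \neg G(m)) \lor (\exists s\, \forall q\, (\neg G(s) \lor D(q,q))) \land (\exists k\, D(k,k))
All bound variables are already distinct, so no renaming is needed.
Pull the quantifiers to the front (each side's bound variable is not free in the other side):
  \exists m\, \exists s\, \forall q\, \exists k\, (\neg G(m) \lor (\neg G(s) \lor D(q,q)) \land D(k,k))
The prefix is \exists m \exists s \forall q \exists k: 1 universal, 3 existential.

3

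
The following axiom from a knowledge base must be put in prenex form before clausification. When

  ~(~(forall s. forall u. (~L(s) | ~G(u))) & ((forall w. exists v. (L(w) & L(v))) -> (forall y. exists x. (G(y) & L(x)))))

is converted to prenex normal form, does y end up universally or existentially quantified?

First replace A → B with ¬A ∨ B.
  ~(~(forall s. forall u. (~L(s) | ~G(u))) & (~(forall w. exists v. (L(w) & L(v))) | (forall y. exists x. (G(y) & L(x)))))
Move each ¬ inward, flipping quantifiers it crosses:
  (forall s. forall u. (~L(s) | ~G(u))) | (forall w. exists v. (L(w) & L(v))) & (exists y. forall x. (~G(y) | ~L(x)))
All bound variables are already distinct, so no renaming is needed.
Finally move all quantifiers to the prefix:
  forall s. forall u. forall w. exists v. exists y. forall x. (~L(s) | ~G(u) | L(w) & L(v) & (~G(y) | ~L(x)))
The quantifier forall y sits under an odd number of negations (counting the antecedent side of each →), so it flips to exists y.

existential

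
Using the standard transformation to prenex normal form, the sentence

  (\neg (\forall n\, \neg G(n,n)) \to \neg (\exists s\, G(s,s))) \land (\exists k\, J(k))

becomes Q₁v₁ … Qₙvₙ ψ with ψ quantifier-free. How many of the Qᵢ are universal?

Eliminate → and ↔ using ¬ and ∨.
  (\neg \neg (\forall n\, \neg G(n,n)) \lor \neg (\exists s\, G(s,s))) \land (\exists k\, J(k))
Drive negations inward (¬∀x A ≡ ∃x ¬A, ¬∃x A ≡ ∀x ¬A, De Morgan for ∧/∨):
  ((\forall n\, \neg G(n,n)) \lor (\forall s\, \neg G(s,s))) \land (\exists k\, J(k))
Extract every quantifier outward, since the variables are now distinct and don't occur free across branches:
  \forall n\, \forall s\, \exists k\, ((\neg G(n,n) \lor \neg G(s,s)) \land J(k))
The prefix is \forall n \forall s \exists k: 2 universal, 1 existential.

2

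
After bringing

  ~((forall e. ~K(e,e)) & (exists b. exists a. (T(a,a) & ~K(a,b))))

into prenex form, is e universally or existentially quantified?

Push ¬ through the quantifiers and connectives to reach negation normal form:
  (exists e. K(e,e)) | (forall b. forall a. (~T(a,a) | K(a,b)))
Finally move all quantifiers to the prefix:
  exists e. forall b. forall a. (K(e,e) | ~T(a,a) | K(a,b))
The quantifier forall e sits under an odd number of negations, so it flips to exists e.

existential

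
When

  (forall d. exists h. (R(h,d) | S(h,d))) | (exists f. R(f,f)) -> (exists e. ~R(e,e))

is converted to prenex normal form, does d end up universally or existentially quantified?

First replace A → B with ¬A ∨ B.
  ~((forall d. exists h. (R(h,d) | S(h,d))) | (exists f. R(f,f))) | (exists e. ~R(e,e))
Drive negations inward (¬∀x A ≡ ∃x ¬A, ¬∃x A ≡ ∀x ¬A, De Morgan for ∧/∨):
  (exists d. forall h. (~R(h,d) & ~S(h,d))) & (forall f. ~R(f,f)) | (exists e. ~R(e,e))
All bound variables are already distinct, so no renaming is needed.
Pull the quantifiers to the front (each side's bound variable is not free in the other side):
  exists d. forall h. forall f. exists e. (~R(h,d) & ~S(h,d) & ~R(f,f) | ~R(e,e))
The quantifier forall d sits under an odd number of negations (counting the antecedent side of each →), so it flips to exists d.

existential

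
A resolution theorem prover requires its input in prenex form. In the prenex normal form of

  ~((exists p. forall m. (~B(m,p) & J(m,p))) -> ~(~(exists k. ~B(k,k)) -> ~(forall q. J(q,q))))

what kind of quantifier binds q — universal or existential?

existential

Eliminate → and ↔ using ¬ and ∨.
  ~(~(exists p. forall m. (~B(m,p) & J(m,p))) | ~(~~(exists k. ~B(k,k)) | ~(forall q. J(q,q))))
Push ¬ through the quantifiers and connectives to reach negation normal form:
  (exists p. forall m. (~B(m,p) & J(m,p))) & ((exists k. ~B(k,k)) | (exists q. ~J(q,q)))
All bound variables are already distinct, so no renaming is needed.
Pull the quantifiers to the front (each side's bound variable is not free in the other side):
  exists p. forall m. exists k. exists q. (~B(m,p) & J(m,p) & (~B(k,k) | ~J(q,q)))
The quantifier forall q sits under an odd number of negations (counting the antecedent side of each →), so it flips to exists q.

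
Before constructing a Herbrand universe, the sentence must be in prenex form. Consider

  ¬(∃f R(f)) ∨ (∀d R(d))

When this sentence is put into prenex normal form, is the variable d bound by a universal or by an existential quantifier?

Move each ¬ inward, flipping quantifiers it crosses:
  (∀f ¬R(f)) ∨ (∀d R(d))
All bound variables are already distinct, so no renaming is needed.
Finally move all quantifiers to the prefix:
  ∀f ∀d (¬R(f) ∨ R(d))
The quantifier ∀d sits under an even number of negations, so it remains universal.

universal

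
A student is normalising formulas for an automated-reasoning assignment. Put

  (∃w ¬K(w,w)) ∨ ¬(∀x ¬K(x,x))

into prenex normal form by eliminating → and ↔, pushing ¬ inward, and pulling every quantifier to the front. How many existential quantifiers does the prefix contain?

2

Drive negations inward (¬∀x A ≡ ∃x ¬A, ¬∃x A ≡ ∀x ¬A, De Morgan for ∧/∨):
  (∃w ¬K(w,w)) ∨ (∃x K(x,x))
All bound variables are already distinct, so no renaming is needed.
Extract every quantifier outward, since the variables are now distinct and don't occur free across branches:
  ∃w ∃x (¬K(w,w) ∨ K(x,x))
The prefix is ∃w ∃x: 0 universal, 2 existential.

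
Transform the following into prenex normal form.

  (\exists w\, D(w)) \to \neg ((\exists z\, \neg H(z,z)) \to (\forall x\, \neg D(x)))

First replace A → B with ¬A ∨ B.
  \neg (\exists w\, D(w)) \lor \neg (\neg (\exists z\, \neg H(z,z)) \lor (\forall x\, \neg D(x)))
Push ¬ through the quantifiers and connectives to reach negation normal form:
  (\forall w\, \neg D(w)) \lor (\exists z\, \neg H(z,z)) \land (\exists x\, D(x))
All bound variables are already distinct, so no renaming is needed.
Extract every quantifier outward, since the variables are now distinct and don't occur free across branches:
  \forall w\, \exists z\, \exists x\, (\neg D(w) \lor \neg H(z,z) \land D(x))

\forall w\, \exists z\, \exists x\, (\neg D(w) \lor \neg H(z,z) \land D(x))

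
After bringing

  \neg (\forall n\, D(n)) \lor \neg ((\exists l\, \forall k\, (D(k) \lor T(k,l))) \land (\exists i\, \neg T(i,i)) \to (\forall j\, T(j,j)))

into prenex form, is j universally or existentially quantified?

existential

Eliminate → and ↔ using ¬ and ∨.
  \neg (\forall n\, D(n)) \lor \neg (\neg ((\exists l\, \forall k\, (D(k) \lor T(k,l))) \land (\exists i\, \neg T(i,i))) \lor (\forall j\, T(j,j)))
Drive negations inward (¬∀x A ≡ ∃x ¬A, ¬∃x A ≡ ∀x ¬A, De Morgan for ∧/∨):
  (\exists n\, \neg D(n)) \lor (\exists l\, \forall k\, (D(k) \lor T(k,l))) \land (\exists i\, \neg T(i,i)) \land (\exists j\, \neg T(j,j))
Pull the quantifiers to the front (each side's bound variable is not free in the other side):
  \exists n\, \exists l\, \forall k\, \exists i\, \exists j\, (\neg D(n) \lor (D(k) \lor T(k,l)) \land \neg T(i,i) \land \neg T(j,j))
The quantifier \forall j sits under an odd number of negations (counting the antecedent side of each →), so it flips to \exists j.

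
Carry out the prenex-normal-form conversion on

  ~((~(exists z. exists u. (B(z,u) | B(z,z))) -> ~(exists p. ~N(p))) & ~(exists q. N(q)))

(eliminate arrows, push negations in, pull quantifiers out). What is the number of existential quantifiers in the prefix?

Eliminate → and ↔ using ¬ and ∨.
  ~((~~(exists z. exists u. (B(z,u) | B(z,z))) | ~(exists p. ~N(p))) & ~(exists q. N(q)))
Move each ¬ inward, flipping quantifiers it crosses:
  (forall z. forall u. (~B(z,u) & ~B(z,z))) & (exists p. ~N(p)) | (exists q. N(q))
All bound variables are already distinct, so no renaming is needed.
Pull the quantifiers to the front (each side's bound variable is not free in the other side):
  forall z. forall u. exists p. exists q. (~B(z,u) & ~B(z,z) & ~N(p) | N(q))
The prefix is forall z forall u exists p exists q: 2 universal, 2 existential.

2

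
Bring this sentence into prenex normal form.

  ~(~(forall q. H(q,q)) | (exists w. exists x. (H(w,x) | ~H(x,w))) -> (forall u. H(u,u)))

exists q. exists w. exists x. exists u. ((~H(q,q) | H(w,x) | ~H(x,w)) & ~H(u,u))

First replace A → B with ¬A ∨ B.
  ~(~(~(forall q. H(q,q)) | (exists w. exists x. (H(w,x) | ~H(x,w)))) | (forall u. H(u,u)))
Push ¬ through the quantifiers and connectives to reach negation normal form:
  ((exists q. ~H(q,q)) | (exists w. exists x. (H(w,x) | ~H(x,w)))) & (exists u. ~H(u,u))
All bound variables are already distinct, so no renaming is needed.
Extract every quantifier outward, since the variables are now distinct and don't occur free across branches:
  exists q. exists w. exists x. exists u. ((~H(q,q) | H(w,x) | ~H(x,w)) & ~H(u,u))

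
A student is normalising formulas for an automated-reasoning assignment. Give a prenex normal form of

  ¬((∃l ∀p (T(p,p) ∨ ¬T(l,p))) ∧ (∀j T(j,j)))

Drive negations inward (¬∀x A ≡ ∃x ¬A, ¬∃x A ≡ ∀x ¬A, De Morgan for ∧/∨):
  (∀l ∃p (¬T(p,p) ∧ T(l,p))) ∨ (∃j ¬T(j,j))
All bound variables are already distinct, so no renaming is needed.
Pull the quantifiers to the front (each side's bound variable is not free in the other side):
  ∀l ∃p ∃j (¬T(p,p) ∧ T(l,p) ∨ ¬T(j,j))

∀l ∃p ∃j (¬T(p,p) ∧ T(l,p) ∨ ¬T(j,j))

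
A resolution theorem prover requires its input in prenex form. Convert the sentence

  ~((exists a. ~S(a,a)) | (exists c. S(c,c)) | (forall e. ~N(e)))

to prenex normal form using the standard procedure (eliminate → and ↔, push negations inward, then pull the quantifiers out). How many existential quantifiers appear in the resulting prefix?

Move each ¬ inward, flipping quantifiers it crosses:
  (forall a. S(a,a)) & (forall c. ~S(c,c)) & (exists e. N(e))
All bound variables are already distinct, so no renaming is needed.
Extract every quantifier outward, since the variables are now distinct and don't occur free across branches:
  forall a. forall c. exists e. (S(a,a) & ~S(c,c) & N(e))
The prefix is forall a forall c exists e: 2 universal, 1 existential.

1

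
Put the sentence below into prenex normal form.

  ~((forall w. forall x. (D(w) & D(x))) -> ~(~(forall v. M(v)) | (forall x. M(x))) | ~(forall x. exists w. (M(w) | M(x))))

forall w. forall x. exists v. forall v1. forall u1. exists y1. (D(w) & D(x) & (~M(v) | M(v1)) & (M(y1) | M(u1)))

First replace A → B with ¬A ∨ B.
  ~(~(forall w. forall x. (D(w) & D(x))) | ~(~(forall v. M(v)) | (forall x. M(x))) | ~(forall x. exists w. (M(w) | M(x))))
Move each ¬ inward, flipping quantifiers it crosses:
  (forall w. forall x. (D(w) & D(x))) & ((exists v. ~M(v)) | (forall x. M(x))) & (forall x. exists w. (M(w) | M(x)))
Give each quantifier a distinct variable: x↦v1, x↦u1, w↦y1.
  (forall w. forall x. (D(w) & D(x))) & ((exists v. ~M(v)) | (forall v1. M(v1))) & (forall u1. exists y1. (M(y1) | M(u1)))
Extract every quantifier outward, since the variables are now distinct and don't occur free across branches:
  forall w. forall x. exists v. forall v1. forall u1. exists y1. (D(w) & D(x) & (~M(v) | M(v1)) & (M(y1) | M(u1)))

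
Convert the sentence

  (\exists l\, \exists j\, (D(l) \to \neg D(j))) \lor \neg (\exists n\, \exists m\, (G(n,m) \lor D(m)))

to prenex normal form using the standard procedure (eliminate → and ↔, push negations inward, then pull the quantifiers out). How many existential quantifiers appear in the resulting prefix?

2

First replace A → B with ¬A ∨ B.
  (\exists l\, \exists j\, (\neg D(l) \lor \neg D(j))) \lor \neg (\exists n\, \exists m\, (G(n,m) \lor D(m)))
Push ¬ through the quantifiers and connectives to reach negation normal form:
  (\exists l\, \exists j\, (\neg D(l) \lor \neg D(j))) \lor (\forall n\, \forall m\, (\neg G(n,m) \land \neg D(m)))
All bound variables are already distinct, so no renaming is needed.
Pull the quantifiers to the front (each side's bound variable is not free in the other side):
  \exists l\, \exists j\, \forall n\, \forall m\, (\neg D(l) \lor \neg D(j) \lor \neg G(n,m) \land \neg D(m))
The prefix is \exists l \exists j \forall n \forall m: 2 universal, 2 existential.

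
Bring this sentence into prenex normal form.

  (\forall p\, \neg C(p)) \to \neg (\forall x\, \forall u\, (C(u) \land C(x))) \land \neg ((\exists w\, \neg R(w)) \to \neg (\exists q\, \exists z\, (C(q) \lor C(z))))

\exists p\, \exists x\, \exists u\, \exists w\, \exists q\, \exists z\, (C(p) \lor (\neg C(u) \lor \neg C(x)) \land \neg R(w) \land (C(q) \lor C(z)))

Rewrite implications/biconditionals: A → B as ¬A ∨ B.
  \neg (\forall p\, \neg C(p)) \lor \neg (\forall x\, \forall u\, (C(u) \land C(x))) \land \neg (\neg (\exists w\, \neg R(w)) \lor \neg (\exists q\, \exists z\, (C(q) \lor C(z))))
Move each ¬ inward, flipping quantifiers it crosses:
  (\exists p\, C(p)) \lor (\exists x\, \exists u\, (\neg C(u) \lor \neg C(x))) \land (\exists w\, \neg R(w)) \land (\exists q\, \exists z\, (C(q) \lor C(z)))
All bound variables are already distinct, so no renaming is needed.
Pull the quantifiers to the front (each side's bound variable is not free in the other side):
  \exists p\, \exists x\, \exists u\, \exists w\, \exists q\, \exists z\, (C(p) \lor (\neg C(u) \lor \neg C(x)) \land \neg R(w) \land (C(q) \lor C(z)))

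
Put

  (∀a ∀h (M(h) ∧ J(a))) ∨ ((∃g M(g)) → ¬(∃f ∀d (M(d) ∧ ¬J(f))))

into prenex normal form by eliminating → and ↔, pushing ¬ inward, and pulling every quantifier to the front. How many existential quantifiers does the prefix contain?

1

First replace A → B with ¬A ∨ B.
  (∀a ∀h (M(h) ∧ J(a))) ∨ ¬(∃g M(g)) ∨ ¬(∃f ∀d (M(d) ∧ ¬J(f)))
Push ¬ through the quantifiers and connectives to reach negation normal form:
  (∀a ∀h (M(h) ∧ J(a))) ∨ (∀g ¬M(g)) ∨ (∀f ∃d (¬M(d) ∨ J(f)))
All bound variables are already distinct, so no renaming is needed.
Extract every quantifier outward, since the variables are now distinct and don't occur free across branches:
  ∀a ∀h ∀g ∀f ∃d (M(h) ∧ J(a) ∨ ¬M(g) ∨ ¬M(d) ∨ J(f))
The prefix is ∀a ∀h ∀g ∀f ∃d: 4 universal, 1 existential.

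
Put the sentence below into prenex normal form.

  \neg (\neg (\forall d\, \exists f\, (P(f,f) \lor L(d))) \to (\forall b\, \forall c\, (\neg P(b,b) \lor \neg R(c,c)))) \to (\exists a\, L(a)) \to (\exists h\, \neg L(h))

First replace A → B with ¬A ∨ B.
  \neg \neg (\neg \neg (\forall d\, \exists f\, (P(f,f) \lor L(d))) \lor (\forall b\, \forall c\, (\neg P(b,b) \lor \neg R(c,c)))) \lor \neg (\exists a\, L(a)) \lor (\exists h\, \neg L(h))
Drive negations inward (¬∀x A ≡ ∃x ¬A, ¬∃x A ≡ ∀x ¬A, De Morgan for ∧/∨):
  (\forall d\, \exists f\, (P(f,f) \lor L(d))) \lor (\forall b\, \forall c\, (\neg P(b,b) \lor \neg R(c,c))) \lor (\forall a\, \neg L(a)) \lor (\exists h\, \neg L(h))
All bound variables are already distinct, so no renaming is needed.
Pull the quantifiers to the front (each side's bound variable is not free in the other side):
  \forall d\, \exists f\, \forall b\, \forall c\, \forall a\, \exists h\, (P(f,f) \lor L(d) \lor \neg P(b,b) \lor \neg R(c,c) \lor \neg L(a) \lor \neg L(h))

\forall d\, \exists f\, \forall b\, \forall c\, \forall a\, \exists h\, (P(f,f) \lor L(d) \lor \neg P(b,b) \lor \neg R(c,c) \lor \neg L(a) \lor \neg L(h))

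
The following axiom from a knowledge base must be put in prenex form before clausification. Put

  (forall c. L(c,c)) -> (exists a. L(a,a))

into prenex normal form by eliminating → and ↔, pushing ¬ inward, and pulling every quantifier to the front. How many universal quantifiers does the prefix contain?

First replace A → B with ¬A ∨ B.
  ~(forall c. L(c,c)) | (exists a. L(a,a))
Drive negations inward (¬∀x A ≡ ∃x ¬A, ¬∃x A ≡ ∀x ¬A, De Morgan for ∧/∨):
  (exists c. ~L(c,c)) | (exists a. L(a,a))
All bound variables are already distinct, so no renaming is needed.
Extract every quantifier outward, since the variables are now distinct and don't occur free across branches:
  exists c. exists a. (~L(c,c) | L(a,a))
The prefix is exists c exists a: 0 universal, 2 existential.

0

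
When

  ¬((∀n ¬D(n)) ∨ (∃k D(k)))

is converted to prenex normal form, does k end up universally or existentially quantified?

Move each ¬ inward, flipping quantifiers it crosses:
  (∃n D(n)) ∧ (∀k ¬D(k))
Extract every quantifier outward, since the variables are now distinct and don't occur free across branches:
  ∃n ∀k (D(n) ∧ ¬D(k))
The quantifier ∃k sits under an odd number of negations, so it flips to ∀k.

universal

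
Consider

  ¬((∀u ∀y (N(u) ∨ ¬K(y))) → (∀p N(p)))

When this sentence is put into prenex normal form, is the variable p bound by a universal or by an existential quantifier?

existential

Eliminate → and ↔ using ¬ and ∨.
  ¬(¬(∀u ∀y (N(u) ∨ ¬K(y))) ∨ (∀p N(p)))
Drive negations inward (¬∀x A ≡ ∃x ¬A, ¬∃x A ≡ ∀x ¬A, De Morgan for ∧/∨):
  (∀u ∀y (N(u) ∨ ¬K(y))) ∧ (∃p ¬N(p))
Pull the quantifiers to the front (each side's bound variable is not free in the other side):
  ∀u ∀y ∃p ((N(u) ∨ ¬K(y)) ∧ ¬N(p))
The quantifier ∀p sits under an odd number of negations (counting the antecedent side of each →), so it flips to ∃p.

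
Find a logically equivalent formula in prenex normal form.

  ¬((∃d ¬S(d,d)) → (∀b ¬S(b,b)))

∃d ∃b (¬S(d,d) ∧ S(b,b))

Rewrite implications/biconditionals: A → B as ¬A ∨ B.
  ¬(¬(∃d ¬S(d,d)) ∨ (∀b ¬S(b,b)))
Drive negations inward (¬∀x A ≡ ∃x ¬A, ¬∃x A ≡ ∀x ¬A, De Morgan for ∧/∨):
  (∃d ¬S(d,d)) ∧ (∃b S(b,b))
All bound variables are already distinct, so no renaming is needed.
Finally move all quantifiers to the prefix:
  ∃d ∃b (¬S(d,d) ∧ S(b,b))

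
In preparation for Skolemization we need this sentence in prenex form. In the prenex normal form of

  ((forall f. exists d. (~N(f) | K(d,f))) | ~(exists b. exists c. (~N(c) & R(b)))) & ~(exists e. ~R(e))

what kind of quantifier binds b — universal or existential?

universal

Push ¬ through the quantifiers and connectives to reach negation normal form:
  ((forall f. exists d. (~N(f) | K(d,f))) | (forall b. forall c. (N(c) | ~R(b)))) & (forall e. R(e))
All bound variables are already distinct, so no renaming is needed.
Finally move all quantifiers to the prefix:
  forall f. exists d. forall b. forall c. forall e. ((~N(f) | K(d,f) | N(c) | ~R(b)) & R(e))
The quantifier exists b sits under an odd number of negations, so it flips to forall b.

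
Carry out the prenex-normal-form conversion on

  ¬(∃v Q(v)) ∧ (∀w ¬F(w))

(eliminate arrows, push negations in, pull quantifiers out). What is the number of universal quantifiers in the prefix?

Drive negations inward (¬∀x A ≡ ∃x ¬A, ¬∃x A ≡ ∀x ¬A, De Morgan for ∧/∨):
  (∀v ¬Q(v)) ∧ (∀w ¬F(w))
Pull the quantifiers to the front (each side's bound variable is not free in the other side):
  ∀v ∀w (¬Q(v) ∧ ¬F(w))
The prefix is ∀v ∀w: 2 universal, 0 existential.

2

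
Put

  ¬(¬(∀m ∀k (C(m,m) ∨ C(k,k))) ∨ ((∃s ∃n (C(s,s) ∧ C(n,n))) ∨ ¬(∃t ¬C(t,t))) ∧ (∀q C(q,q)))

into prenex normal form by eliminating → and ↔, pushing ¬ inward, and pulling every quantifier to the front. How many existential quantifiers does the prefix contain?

2

Drive negations inward (¬∀x A ≡ ∃x ¬A, ¬∃x A ≡ ∀x ¬A, De Morgan for ∧/∨):
  (∀m ∀k (C(m,m) ∨ C(k,k))) ∧ ((∀s ∀n (¬C(s,s) ∨ ¬C(n,n))) ∧ (∃t ¬C(t,t)) ∨ (∃q ¬C(q,q)))
All bound variables are already distinct, so no renaming is needed.
Pull the quantifiers to the front (each side's bound variable is not free in the other side):
  ∀m ∀k ∀s ∀n ∃t ∃q ((C(m,m) ∨ C(k,k)) ∧ ((¬C(s,s) ∨ ¬C(n,n)) ∧ ¬C(t,t) ∨ ¬C(q,q)))
The prefix is ∀m ∀k ∀s ∀n ∃t ∃q: 4 universal, 2 existential.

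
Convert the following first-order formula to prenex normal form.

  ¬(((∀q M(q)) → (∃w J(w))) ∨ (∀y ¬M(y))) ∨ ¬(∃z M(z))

Rewrite implications/biconditionals: A → B as ¬A ∨ B.
  ¬(¬(∀q M(q)) ∨ (∃w J(w)) ∨ (∀y ¬M(y))) ∨ ¬(∃z M(z))
Move each ¬ inward, flipping quantifiers it crosses:
  (∀q M(q)) ∧ (∀w ¬J(w)) ∧ (∃y M(y)) ∨ (∀z ¬M(z))
Pull the quantifiers to the front (each side's bound variable is not free in the other side):
  ∀q ∀w ∃y ∀z (M(q) ∧ ¬J(w) ∧ M(y) ∨ ¬M(z))

∀q ∀w ∃y ∀z (M(q) ∧ ¬J(w) ∧ M(y) ∨ ¬M(z))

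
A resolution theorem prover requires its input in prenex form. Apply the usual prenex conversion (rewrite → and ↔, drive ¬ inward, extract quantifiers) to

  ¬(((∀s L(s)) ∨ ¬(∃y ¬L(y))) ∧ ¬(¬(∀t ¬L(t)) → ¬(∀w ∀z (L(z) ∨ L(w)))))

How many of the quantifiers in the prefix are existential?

First replace A → B with ¬A ∨ B.
  ¬(((∀s L(s)) ∨ ¬(∃y ¬L(y))) ∧ ¬(¬¬(∀t ¬L(t)) ∨ ¬(∀w ∀z (L(z) ∨ L(w)))))
Drive negations inward (¬∀x A ≡ ∃x ¬A, ¬∃x A ≡ ∀x ¬A, De Morgan for ∧/∨):
  (∃s ¬L(s)) ∧ (∃y ¬L(y)) ∨ (∀t ¬L(t)) ∨ (∃w ∃z (¬L(z) ∧ ¬L(w)))
Pull the quantifiers to the front (each side's bound variable is not free in the other side):
  ∃s ∃y ∀t ∃w ∃z (¬L(s) ∧ ¬L(y) ∨ ¬L(t) ∨ ¬L(z) ∧ ¬L(w))
The prefix is ∃s ∃y ∀t ∃w ∃z: 1 universal, 4 existential.

4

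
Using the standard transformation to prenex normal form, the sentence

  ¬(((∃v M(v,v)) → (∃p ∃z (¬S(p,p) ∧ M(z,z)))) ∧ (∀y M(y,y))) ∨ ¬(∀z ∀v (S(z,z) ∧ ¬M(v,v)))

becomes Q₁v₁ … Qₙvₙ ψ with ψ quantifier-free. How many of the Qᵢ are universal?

2

Rewrite implications/biconditionals: A → B as ¬A ∨ B.
  ¬((¬(∃v M(v,v)) ∨ (∃p ∃z (¬S(p,p) ∧ M(z,z)))) ∧ (∀y M(y,y))) ∨ ¬(∀z ∀v (S(z,z) ∧ ¬M(v,v)))
Push ¬ through the quantifiers and connectives to reach negation normal form:
  (∃v M(v,v)) ∧ (∀p ∀z (S(p,p) ∨ ¬M(z,z))) ∨ (∃y ¬M(y,y)) ∨ (∃z ∃v (¬S(z,z) ∨ M(v,v)))
Standardize variables apart so no two quantifiers bind the same name: z↦z1, v↦b.
  (∃v M(v,v)) ∧ (∀p ∀z (S(p,p) ∨ ¬M(z,z))) ∨ (∃y ¬M(y,y)) ∨ (∃z1 ∃b (¬S(z1,z1) ∨ M(b,b)))
Finally move all quantifiers to the prefix:
  ∃v ∀p ∀z ∃y ∃z1 ∃b (M(v,v) ∧ (S(p,p) ∨ ¬M(z,z)) ∨ ¬M(y,y) ∨ ¬S(z1,z1) ∨ M(b,b))
The prefix is ∃v ∀p ∀z ∃y ∃z1 ∃b: 2 universal, 4 existential.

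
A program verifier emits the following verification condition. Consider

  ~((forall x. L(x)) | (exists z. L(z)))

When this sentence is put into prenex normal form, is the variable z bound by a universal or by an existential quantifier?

universal

Move each ¬ inward, flipping quantifiers it crosses:
  (exists x. ~L(x)) & (forall z. ~L(z))
All bound variables are already distinct, so no renaming is needed.
Finally move all quantifiers to the prefix:
  exists x. forall z. (~L(x) & ~L(z))
The quantifier exists z sits under an odd number of negations, so it flips to forall z.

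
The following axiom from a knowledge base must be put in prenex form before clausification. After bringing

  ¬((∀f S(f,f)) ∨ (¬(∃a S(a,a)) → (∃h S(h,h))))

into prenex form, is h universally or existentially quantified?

universal

Eliminate → and ↔ using ¬ and ∨.
  ¬((∀f S(f,f)) ∨ ¬¬(∃a S(a,a)) ∨ (∃h S(h,h)))
Drive negations inward (¬∀x A ≡ ∃x ¬A, ¬∃x A ≡ ∀x ¬A, De Morgan for ∧/∨):
  (∃f ¬S(f,f)) ∧ (∀a ¬S(a,a)) ∧ (∀h ¬S(h,h))
All bound variables are already distinct, so no renaming is needed.
Pull the quantifiers to the front (each side's bound variable is not free in the other side):
  ∃f ∀a ∀h (¬S(f,f) ∧ ¬S(a,a) ∧ ¬S(h,h))
The quantifier ∃h sits under an odd number of negations (counting the antecedent side of each →), so it flips to ∀h.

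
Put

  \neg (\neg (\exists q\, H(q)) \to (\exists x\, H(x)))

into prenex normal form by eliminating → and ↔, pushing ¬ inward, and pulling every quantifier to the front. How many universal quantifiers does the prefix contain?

Eliminate → and ↔ using ¬ and ∨.
  \neg (\neg \neg (\exists q\, H(q)) \lor (\exists x\, H(x)))
Push ¬ through the quantifiers and connectives to reach negation normal form:
  (\forall q\, \neg H(q)) \land (\forall x\, \neg H(x))
Finally move all quantifiers to the prefix:
  \forall q\, \forall x\, (\neg H(q) \land \neg H(x))
The prefix is \forall q \forall x: 2 universal, 0 existential.

2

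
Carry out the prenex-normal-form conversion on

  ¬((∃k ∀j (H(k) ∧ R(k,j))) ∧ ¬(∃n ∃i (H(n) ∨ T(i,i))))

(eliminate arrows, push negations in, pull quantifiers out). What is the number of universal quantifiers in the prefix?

Move each ¬ inward, flipping quantifiers it crosses:
  (∀k ∃j (¬H(k) ∨ ¬R(k,j))) ∨ (∃n ∃i (H(n) ∨ T(i,i)))
All bound variables are already distinct, so no renaming is needed.
Finally move all quantifiers to the prefix:
  ∀k ∃j ∃n ∃i (¬H(k) ∨ ¬R(k,j) ∨ H(n) ∨ T(i,i))
The prefix is ∀k ∃j ∃n ∃i: 1 universal, 3 existential.

1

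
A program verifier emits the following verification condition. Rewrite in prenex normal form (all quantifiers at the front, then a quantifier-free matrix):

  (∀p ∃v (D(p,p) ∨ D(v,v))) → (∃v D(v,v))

∃p ∀v ∃w (¬D(p,p) ∧ ¬D(v,v) ∨ D(w,w))

First replace A → B with ¬A ∨ B.
  ¬(∀p ∃v (D(p,p) ∨ D(v,v))) ∨ (∃v D(v,v))
Move each ¬ inward, flipping quantifiers it crosses:
  (∃p ∀v (¬D(p,p) ∧ ¬D(v,v))) ∨ (∃v D(v,v))
Give each quantifier a distinct variable: v↦w.
  (∃p ∀v (¬D(p,p) ∧ ¬D(v,v))) ∨ (∃w D(w,w))
Extract every quantifier outward, since the variables are now distinct and don't occur free across branches:
  ∃p ∀v ∃w (¬D(p,p) ∧ ¬D(v,v) ∨ D(w,w))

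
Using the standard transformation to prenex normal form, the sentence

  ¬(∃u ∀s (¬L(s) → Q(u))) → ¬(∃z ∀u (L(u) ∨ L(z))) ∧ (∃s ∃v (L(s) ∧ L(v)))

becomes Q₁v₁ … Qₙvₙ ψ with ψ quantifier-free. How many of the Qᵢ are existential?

4

First replace A → B with ¬A ∨ B.
  ¬¬(∃u ∀s (¬¬L(s) ∨ Q(u))) ∨ ¬(∃z ∀u (L(u) ∨ L(z))) ∧ (∃s ∃v (L(s) ∧ L(v)))
Drive negations inward (¬∀x A ≡ ∃x ¬A, ¬∃x A ≡ ∀x ¬A, De Morgan for ∧/∨):
  (∃u ∀s (L(s) ∨ Q(u))) ∨ (∀z ∃u (¬L(u) ∧ ¬L(z))) ∧ (∃s ∃v (L(s) ∧ L(v)))
Rename bound variables to avoid capture: u↦w, s↦w1.
  (∃u ∀s (L(s) ∨ Q(u))) ∨ (∀z ∃w (¬L(w) ∧ ¬L(z))) ∧ (∃w1 ∃v (L(w1) ∧ L(v)))
Extract every quantifier outward, since the variables are now distinct and don't occur free across branches:
  ∃u ∀s ∀z ∃w ∃w1 ∃v (L(s) ∨ Q(u) ∨ ¬L(w) ∧ ¬L(z) ∧ L(w1) ∧ L(v))
The prefix is ∃u ∀s ∀z ∃w ∃w1 ∃v: 2 universal, 4 existential.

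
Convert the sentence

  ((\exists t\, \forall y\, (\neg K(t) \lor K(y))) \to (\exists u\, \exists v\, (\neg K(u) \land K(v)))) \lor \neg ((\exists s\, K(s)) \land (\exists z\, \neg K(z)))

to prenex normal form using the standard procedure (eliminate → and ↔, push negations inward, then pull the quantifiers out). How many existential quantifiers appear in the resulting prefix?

Rewrite implications/biconditionals: A → B as ¬A ∨ B.
  \neg (\exists t\, \forall y\, (\neg K(t) \lor K(y))) \lor (\exists u\, \exists v\, (\neg K(u) \land K(v))) \lor \neg ((\exists s\, K(s)) \land (\exists z\, \neg K(z)))
Push ¬ through the quantifiers and connectives to reach negation normal form:
  (\forall t\, \exists y\, (K(t) \land \neg K(y))) \lor (\exists u\, \exists v\, (\neg K(u) \land K(v))) \lor (\forall s\, \neg K(s)) \lor (\forall z\, K(z))
All bound variables are already distinct, so no renaming is needed.
Extract every quantifier outward, since the variables are now distinct and don't occur free across branches:
  \forall t\, \exists y\, \exists u\, \exists v\, \forall s\, \forall z\, (K(t) \land \neg K(y) \lor \neg K(u) \land K(v) \lor \neg K(s) \lor K(z))
The prefix is \forall t \exists y \exists u \exists v \forall s \forall z: 3 universal, 3 existential.

3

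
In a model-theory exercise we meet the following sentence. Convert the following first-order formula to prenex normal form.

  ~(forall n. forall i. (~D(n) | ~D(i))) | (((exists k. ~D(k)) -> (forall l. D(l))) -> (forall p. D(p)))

Eliminate → and ↔ using ¬ and ∨.
  ~(forall n. forall i. (~D(n) | ~D(i))) | ~(~(exists k. ~D(k)) | (forall l. D(l))) | (forall p. D(p))
Move each ¬ inward, flipping quantifiers it crosses:
  (exists n. exists i. (D(n) & D(i))) | (exists k. ~D(k)) & (exists l. ~D(l)) | (forall p. D(p))
All bound variables are already distinct, so no renaming is needed.
Pull the quantifiers to the front (each side's bound variable is not free in the other side):
  exists n. exists i. exists k. exists l. forall p. (D(n) & D(i) | ~D(k) & ~D(l) | D(p))

exists n. exists i. exists k. exists l. forall p. (D(n) & D(i) | ~D(k) & ~D(l) | D(p))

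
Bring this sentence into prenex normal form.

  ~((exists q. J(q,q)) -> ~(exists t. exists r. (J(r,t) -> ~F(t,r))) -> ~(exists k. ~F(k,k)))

exists q. forall t. forall r. exists k. (J(q,q) & J(r,t) & F(t,r) & ~F(k,k))

Eliminate → and ↔ using ¬ and ∨.
  ~(~(exists q. J(q,q)) | ~~(exists t. exists r. (~J(r,t) | ~F(t,r))) | ~(exists k. ~F(k,k)))
Drive negations inward (¬∀x A ≡ ∃x ¬A, ¬∃x A ≡ ∀x ¬A, De Morgan for ∧/∨):
  (exists q. J(q,q)) & (forall t. forall r. (J(r,t) & F(t,r))) & (exists k. ~F(k,k))
All bound variables are already distinct, so no renaming is needed.
Finally move all quantifiers to the prefix:
  exists q. forall t. forall r. exists k. (J(q,q) & J(r,t) & F(t,r) & ~F(k,k))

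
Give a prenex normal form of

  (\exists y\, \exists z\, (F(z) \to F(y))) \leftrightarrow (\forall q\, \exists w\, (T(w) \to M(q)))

Rewrite implications/biconditionals: A → B as ¬A ∨ B; A ↔ B as (¬A ∨ B) ∧ (¬B ∨ A).
  (\neg (\exists y\, \exists z\, (\neg F(z) \lor F(y))) \lor (\forall q\, \exists w\, (\neg T(w) \lor M(q)))) \land (\neg (\forall q\, \exists w\, (\neg T(w) \lor M(q))) \lor (\exists y\, \exists z\, (\neg F(z) \lor F(y))))
Move each ¬ inward, flipping quantifiers it crosses:
  ((\forall y\, \forall z\, (F(z) \land \neg F(y))) \lor (\forall q\, \exists w\, (\neg T(w) \lor M(q)))) \land ((\exists q\, \forall w\, (T(w) \land \neg M(q))) \lor (\exists y\, \exists z\, (\neg F(z) \lor F(y))))
Rename bound variables to avoid capture: q↦t, w↦x, y↦z1, z↦p.
  ((\forall y\, \forall z\, (F(z) \land \neg F(y))) \lor (\forall q\, \exists w\, (\neg T(w) \lor M(q)))) \land ((\exists t\, \forall x\, (T(x) \land \neg M(t))) \lor (\exists z1\, \exists p\, (\neg F(p) \lor F(z1))))
Pull the quantifiers to the front (each side's bound variable is not free in the other side):
  \forall y\, \forall z\, \forall q\, \exists w\, \exists t\, \forall x\, \exists z1\, \exists p\, ((F(z) \land \neg F(y) \lor \neg T(w) \lor M(q)) \land (T(x) \land \neg M(t) \lor \neg F(p) \lor F(z1)))

\forall y\, \forall z\, \forall q\, \exists w\, \exists t\, \forall x\, \exists z1\, \exists p\, ((F(z) \land \neg F(y) \lor \neg T(w) \lor M(q)) \land (T(x) \land \neg M(t) \lor \neg F(p) \lor F(z1)))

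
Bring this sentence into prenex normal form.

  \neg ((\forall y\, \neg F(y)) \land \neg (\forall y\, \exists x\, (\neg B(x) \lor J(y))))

\exists y\, \forall v\, \exists x\, (F(y) \lor \neg B(x) \lor J(v))

Move each ¬ inward, flipping quantifiers it crosses:
  (\exists y\, F(y)) \lor (\forall y\, \exists x\, (\neg B(x) \lor J(y)))
Rename bound variables to avoid capture: y↦v.
  (\exists y\, F(y)) \lor (\forall v\, \exists x\, (\neg B(x) \lor J(v)))
Finally move all quantifiers to the prefix:
  \exists y\, \forall v\, \exists x\, (F(y) \lor \neg B(x) \lor J(v))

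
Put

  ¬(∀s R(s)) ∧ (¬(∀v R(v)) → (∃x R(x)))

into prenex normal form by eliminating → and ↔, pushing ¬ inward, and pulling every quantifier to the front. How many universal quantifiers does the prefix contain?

Rewrite implications/biconditionals: A → B as ¬A ∨ B.
  ¬(∀s R(s)) ∧ (¬¬(∀v R(v)) ∨ (∃x R(x)))
Drive negations inward (¬∀x A ≡ ∃x ¬A, ¬∃x A ≡ ∀x ¬A, De Morgan for ∧/∨):
  (∃s ¬R(s)) ∧ ((∀v R(v)) ∨ (∃x R(x)))
Extract every quantifier outward, since the variables are now distinct and don't occur free across branches:
  ∃s ∀v ∃x (¬R(s) ∧ (R(v) ∨ R(x)))
The prefix is ∃s ∀v ∃x: 1 universal, 2 existential.

1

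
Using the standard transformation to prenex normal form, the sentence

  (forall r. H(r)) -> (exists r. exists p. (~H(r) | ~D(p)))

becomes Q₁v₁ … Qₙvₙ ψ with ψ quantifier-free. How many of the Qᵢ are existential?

First replace A → B with ¬A ∨ B.
  ~(forall r. H(r)) | (exists r. exists p. (~H(r) | ~D(p)))
Push ¬ through the quantifiers and connectives to reach negation normal form:
  (exists r. ~H(r)) | (exists r. exists p. (~H(r) | ~D(p)))
Standardize variables apart so no two quantifiers bind the same name: r↦c.
  (exists r. ~H(r)) | (exists c. exists p. (~H(c) | ~D(p)))
Extract every quantifier outward, since the variables are now distinct and don't occur free across branches:
  exists r. exists c. exists p. (~H(r) | ~H(c) | ~D(p))
The prefix is exists r exists c exists p: 0 universal, 3 existential.

3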